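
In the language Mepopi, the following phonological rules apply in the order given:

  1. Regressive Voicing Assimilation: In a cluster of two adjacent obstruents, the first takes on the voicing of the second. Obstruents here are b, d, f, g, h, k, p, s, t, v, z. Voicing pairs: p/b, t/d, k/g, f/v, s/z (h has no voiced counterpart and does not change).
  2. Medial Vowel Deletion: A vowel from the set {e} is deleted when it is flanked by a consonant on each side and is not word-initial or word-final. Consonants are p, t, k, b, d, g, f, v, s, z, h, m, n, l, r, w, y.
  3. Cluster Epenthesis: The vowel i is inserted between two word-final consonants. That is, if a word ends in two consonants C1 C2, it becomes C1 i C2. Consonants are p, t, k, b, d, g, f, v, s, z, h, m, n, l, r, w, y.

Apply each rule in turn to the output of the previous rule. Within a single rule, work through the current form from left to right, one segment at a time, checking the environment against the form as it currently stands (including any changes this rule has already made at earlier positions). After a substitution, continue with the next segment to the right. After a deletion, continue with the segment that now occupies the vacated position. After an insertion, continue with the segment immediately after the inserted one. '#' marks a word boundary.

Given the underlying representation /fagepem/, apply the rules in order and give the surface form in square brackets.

1 Regressive Voicing Assimilation: no change — [fagepem]
2 Medial Vowel Deletion: [fagepem] → [fagpm]
3 Cluster Epenthesis: [fagpm] → [fagpim]

[fagpim]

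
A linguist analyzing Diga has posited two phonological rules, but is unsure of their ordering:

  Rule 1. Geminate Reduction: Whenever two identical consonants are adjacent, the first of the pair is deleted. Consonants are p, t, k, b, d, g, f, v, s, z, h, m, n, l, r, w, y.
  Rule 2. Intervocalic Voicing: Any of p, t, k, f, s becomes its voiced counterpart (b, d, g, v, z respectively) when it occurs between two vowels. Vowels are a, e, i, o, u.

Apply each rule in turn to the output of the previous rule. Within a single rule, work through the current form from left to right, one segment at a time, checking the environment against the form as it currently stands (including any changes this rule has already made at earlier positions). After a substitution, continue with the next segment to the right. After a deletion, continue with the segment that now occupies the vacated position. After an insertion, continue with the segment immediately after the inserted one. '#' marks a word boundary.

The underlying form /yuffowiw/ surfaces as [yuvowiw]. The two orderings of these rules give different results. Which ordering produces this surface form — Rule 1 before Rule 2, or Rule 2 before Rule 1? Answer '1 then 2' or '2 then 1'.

Order 1 then 2:
  1 Geminate Reduction: [yuffowiw] → [yufowiw]
  2 Intervocalic Voicing: [yufowiw] → [yuvowiw]
  result: [yuvowiw]
Order 2 then 1:
  2 Intervocalic Voicing: no change — [yuffowiw]
  1 Geminate Reduction: [yuffowiw] → [yufowiw]
  result: [yufowiw]

1 then 2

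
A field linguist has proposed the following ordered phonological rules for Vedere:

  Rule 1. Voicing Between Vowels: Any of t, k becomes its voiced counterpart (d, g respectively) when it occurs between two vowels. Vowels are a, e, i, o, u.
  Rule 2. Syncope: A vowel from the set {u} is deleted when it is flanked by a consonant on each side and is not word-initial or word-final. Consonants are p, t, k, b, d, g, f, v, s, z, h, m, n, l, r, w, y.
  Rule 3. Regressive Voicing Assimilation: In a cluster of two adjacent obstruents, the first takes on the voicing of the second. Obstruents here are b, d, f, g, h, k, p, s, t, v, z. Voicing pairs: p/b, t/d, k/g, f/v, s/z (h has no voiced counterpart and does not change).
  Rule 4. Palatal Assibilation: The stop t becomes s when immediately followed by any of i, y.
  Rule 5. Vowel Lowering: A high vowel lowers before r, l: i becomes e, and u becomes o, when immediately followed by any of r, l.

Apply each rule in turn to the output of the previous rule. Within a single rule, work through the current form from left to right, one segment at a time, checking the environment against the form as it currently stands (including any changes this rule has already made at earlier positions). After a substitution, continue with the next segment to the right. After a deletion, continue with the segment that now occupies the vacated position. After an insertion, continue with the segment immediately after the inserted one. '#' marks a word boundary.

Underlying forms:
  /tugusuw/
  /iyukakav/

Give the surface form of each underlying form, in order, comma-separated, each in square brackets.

/tugusuw/:
  Rule 1 Voicing Between Vowels: no change — [tugusuw]
  Rule 2 Syncope: [tugusuw] → [tgsw]
  Rule 3 Regressive Voicing Assimilation: [tgsw] → [dksw]
  Rule 4 Palatal Assibilation: no change — [dksw]
  Rule 5 Vowel Lowering: no change — [dksw]
/iyukakav/:
  Rule 1 Voicing Between Vowels: [iyukakav] → [iyugagav]
  Rule 2 Syncope: [iyugagav] → [iygagav]
  Rule 3 Regressive Voicing Assimilation: no change — [iygagav]
  Rule 4 Palatal Assibilation: no change — [iygagav]
  Rule 5 Vowel Lowering: no change — [iygagav]

[dksw], [iygagav]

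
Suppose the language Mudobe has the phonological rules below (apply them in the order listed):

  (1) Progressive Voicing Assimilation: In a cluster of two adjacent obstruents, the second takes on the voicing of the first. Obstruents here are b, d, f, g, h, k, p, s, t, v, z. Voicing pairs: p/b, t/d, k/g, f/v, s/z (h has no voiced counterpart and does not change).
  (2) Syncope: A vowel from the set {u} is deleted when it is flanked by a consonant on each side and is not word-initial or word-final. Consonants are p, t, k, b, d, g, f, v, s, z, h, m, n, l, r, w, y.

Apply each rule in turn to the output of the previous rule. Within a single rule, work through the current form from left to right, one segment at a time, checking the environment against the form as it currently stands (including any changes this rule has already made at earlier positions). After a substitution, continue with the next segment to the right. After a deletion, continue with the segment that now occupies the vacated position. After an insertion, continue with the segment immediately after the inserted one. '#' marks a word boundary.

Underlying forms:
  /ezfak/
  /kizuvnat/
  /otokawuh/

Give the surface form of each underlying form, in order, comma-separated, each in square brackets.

[ezvak], [kizvnat], [otokawh]

/ezfak/:
  (1) Progressive Voicing Assimilation: [ezfak] → [ezvak]
  (2) Syncope: no change — [ezvak]
/kizuvnat/:
  (1) Progressive Voicing Assimilation: no change — [kizuvnat]
  (2) Syncope: [kizuvnat] → [kizvnat]
/otokawuh/:
  (1) Progressive Voicing Assimilation: no change — [otokawuh]
  (2) Syncope: [otokawuh] → [otokawh]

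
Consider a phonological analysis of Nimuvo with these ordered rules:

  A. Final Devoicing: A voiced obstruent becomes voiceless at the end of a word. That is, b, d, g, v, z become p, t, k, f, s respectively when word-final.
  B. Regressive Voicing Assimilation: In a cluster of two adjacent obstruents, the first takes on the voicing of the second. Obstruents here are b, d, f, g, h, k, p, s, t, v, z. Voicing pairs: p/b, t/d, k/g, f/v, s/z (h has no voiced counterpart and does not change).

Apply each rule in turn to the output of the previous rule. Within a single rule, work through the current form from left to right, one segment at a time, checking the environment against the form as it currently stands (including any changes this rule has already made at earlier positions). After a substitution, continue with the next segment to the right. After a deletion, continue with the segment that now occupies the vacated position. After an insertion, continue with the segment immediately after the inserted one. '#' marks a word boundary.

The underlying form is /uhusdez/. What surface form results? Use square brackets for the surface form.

A Final Devoicing: [uhusdez] → [uhusdes]
B Regressive Voicing Assimilation: [uhusdes] → [uhuzdes]

[uhuzdes]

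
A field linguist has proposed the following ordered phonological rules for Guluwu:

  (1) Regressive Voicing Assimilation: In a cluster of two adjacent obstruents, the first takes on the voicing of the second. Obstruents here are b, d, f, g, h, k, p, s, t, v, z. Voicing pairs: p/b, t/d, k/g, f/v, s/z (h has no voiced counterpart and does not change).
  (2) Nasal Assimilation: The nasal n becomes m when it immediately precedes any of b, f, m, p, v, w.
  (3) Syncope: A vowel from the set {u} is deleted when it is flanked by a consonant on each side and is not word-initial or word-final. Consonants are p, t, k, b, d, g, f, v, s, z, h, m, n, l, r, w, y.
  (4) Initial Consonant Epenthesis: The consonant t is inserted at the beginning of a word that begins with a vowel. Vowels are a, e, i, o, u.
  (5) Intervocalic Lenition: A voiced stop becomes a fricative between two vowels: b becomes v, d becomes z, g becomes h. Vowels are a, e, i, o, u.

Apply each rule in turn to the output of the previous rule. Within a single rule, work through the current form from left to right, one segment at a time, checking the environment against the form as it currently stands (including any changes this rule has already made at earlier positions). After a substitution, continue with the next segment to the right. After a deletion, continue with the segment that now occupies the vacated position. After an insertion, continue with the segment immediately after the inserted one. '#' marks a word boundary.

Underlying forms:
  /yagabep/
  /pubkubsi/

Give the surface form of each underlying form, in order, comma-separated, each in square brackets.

/yagabep/:
  (1) Regressive Voicing Assimilation: no change — [yagabep]
  (2) Nasal Assimilation: no change — [yagabep]
  (3) Syncope: no change — [yagabep]
  (4) Initial Consonant Epenthesis: no change — [yagabep]
  (5) Intervocalic Lenition: [yagabep] → [yahavep]
/pubkubsi/:
  (1) Regressive Voicing Assimilation: [pubkubsi] → [pupkupsi]
  (2) Nasal Assimilation: no change — [pupkupsi]
  (3) Syncope: [pupkupsi] → [ppkpsi]
  (4) Initial Consonant Epenthesis: no change — [ppkpsi]
  (5) Intervocalic Lenition: no change — [ppkpsi]

[yahavep], [ppkpsi]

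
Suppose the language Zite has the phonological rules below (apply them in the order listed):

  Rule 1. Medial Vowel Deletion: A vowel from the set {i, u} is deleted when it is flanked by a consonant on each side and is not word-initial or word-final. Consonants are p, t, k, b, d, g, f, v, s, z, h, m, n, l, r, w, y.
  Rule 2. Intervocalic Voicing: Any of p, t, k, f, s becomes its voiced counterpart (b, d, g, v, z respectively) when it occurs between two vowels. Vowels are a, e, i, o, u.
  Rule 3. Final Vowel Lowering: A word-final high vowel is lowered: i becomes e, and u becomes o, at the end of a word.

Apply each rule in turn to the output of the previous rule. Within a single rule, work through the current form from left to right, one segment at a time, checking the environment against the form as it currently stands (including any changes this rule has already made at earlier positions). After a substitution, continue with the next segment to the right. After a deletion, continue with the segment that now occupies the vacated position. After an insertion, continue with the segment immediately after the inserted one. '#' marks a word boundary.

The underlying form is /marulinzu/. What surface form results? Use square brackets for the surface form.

[marlnzo]

Rule 1 Medial Vowel Deletion: [marulinzu] → [marlnzu]
Rule 2 Intervocalic Voicing: no change — [marlnzu]
Rule 3 Final Vowel Lowering: [marlnzu] → [marlnzo]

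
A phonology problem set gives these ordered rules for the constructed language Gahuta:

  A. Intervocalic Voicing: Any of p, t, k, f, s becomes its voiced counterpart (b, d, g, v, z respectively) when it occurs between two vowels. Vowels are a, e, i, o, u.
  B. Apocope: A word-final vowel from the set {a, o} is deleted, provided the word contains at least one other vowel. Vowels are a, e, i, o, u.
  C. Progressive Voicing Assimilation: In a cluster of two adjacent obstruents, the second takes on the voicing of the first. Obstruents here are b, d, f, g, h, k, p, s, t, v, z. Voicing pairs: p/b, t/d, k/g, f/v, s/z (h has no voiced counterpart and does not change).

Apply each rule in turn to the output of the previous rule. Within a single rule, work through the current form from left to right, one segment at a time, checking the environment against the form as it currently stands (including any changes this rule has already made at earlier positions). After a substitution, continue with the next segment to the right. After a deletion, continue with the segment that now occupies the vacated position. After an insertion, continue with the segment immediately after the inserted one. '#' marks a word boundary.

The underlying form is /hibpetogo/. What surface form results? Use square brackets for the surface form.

A Intervocalic Voicing: [hibpetogo] → [hibpedogo]
B Apocope: [hibpedogo] → [hibpedog]
C Progressive Voicing Assimilation: [hibpedog] → [hibbedog]

[hibbedog]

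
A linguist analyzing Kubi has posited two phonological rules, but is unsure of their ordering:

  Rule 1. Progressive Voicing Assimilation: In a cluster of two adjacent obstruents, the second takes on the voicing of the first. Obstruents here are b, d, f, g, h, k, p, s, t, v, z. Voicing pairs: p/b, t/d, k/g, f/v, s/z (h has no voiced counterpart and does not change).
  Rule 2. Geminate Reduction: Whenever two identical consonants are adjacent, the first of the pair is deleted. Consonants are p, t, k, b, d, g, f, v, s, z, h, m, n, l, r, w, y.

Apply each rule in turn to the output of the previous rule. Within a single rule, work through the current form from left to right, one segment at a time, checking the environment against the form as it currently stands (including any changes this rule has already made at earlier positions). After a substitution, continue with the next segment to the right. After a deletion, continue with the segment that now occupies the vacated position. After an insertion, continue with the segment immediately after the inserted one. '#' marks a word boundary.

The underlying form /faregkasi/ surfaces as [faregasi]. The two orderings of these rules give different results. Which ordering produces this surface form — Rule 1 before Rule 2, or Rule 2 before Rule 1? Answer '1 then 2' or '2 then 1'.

1 then 2

Order 1 then 2:
  1 Progressive Voicing Assimilation: [faregkasi] → [fareggasi]
  2 Geminate Reduction: [fareggasi] → [faregasi]
  result: [faregasi]
Order 2 then 1:
  2 Geminate Reduction: no change — [faregkasi]
  1 Progressive Voicing Assimilation: [faregkasi] → [fareggasi]
  result: [fareggasi]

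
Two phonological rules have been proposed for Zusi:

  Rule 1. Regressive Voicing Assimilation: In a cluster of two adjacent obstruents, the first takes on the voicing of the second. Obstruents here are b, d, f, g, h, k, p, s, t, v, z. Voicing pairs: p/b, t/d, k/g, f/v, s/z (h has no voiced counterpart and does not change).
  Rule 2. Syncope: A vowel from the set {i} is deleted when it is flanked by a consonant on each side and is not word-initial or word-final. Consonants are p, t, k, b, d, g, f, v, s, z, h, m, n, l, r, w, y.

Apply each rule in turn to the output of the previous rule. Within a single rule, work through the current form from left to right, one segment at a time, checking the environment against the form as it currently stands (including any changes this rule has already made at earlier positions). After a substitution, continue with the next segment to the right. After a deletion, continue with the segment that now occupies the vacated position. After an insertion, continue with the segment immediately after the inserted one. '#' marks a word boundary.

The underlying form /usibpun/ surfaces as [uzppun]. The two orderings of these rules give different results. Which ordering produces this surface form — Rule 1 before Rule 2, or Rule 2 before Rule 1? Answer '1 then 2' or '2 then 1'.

2 then 1

Order 1 then 2:
  1 Regressive Voicing Assimilation: [usibpun] → [usippun]
  2 Syncope: [usippun] → [usppun]
  result: [usppun]
Order 2 then 1:
  2 Syncope: [usibpun] → [usbpun]
  1 Regressive Voicing Assimilation: [usbpun] → [uzppun]
  result: [uzppun]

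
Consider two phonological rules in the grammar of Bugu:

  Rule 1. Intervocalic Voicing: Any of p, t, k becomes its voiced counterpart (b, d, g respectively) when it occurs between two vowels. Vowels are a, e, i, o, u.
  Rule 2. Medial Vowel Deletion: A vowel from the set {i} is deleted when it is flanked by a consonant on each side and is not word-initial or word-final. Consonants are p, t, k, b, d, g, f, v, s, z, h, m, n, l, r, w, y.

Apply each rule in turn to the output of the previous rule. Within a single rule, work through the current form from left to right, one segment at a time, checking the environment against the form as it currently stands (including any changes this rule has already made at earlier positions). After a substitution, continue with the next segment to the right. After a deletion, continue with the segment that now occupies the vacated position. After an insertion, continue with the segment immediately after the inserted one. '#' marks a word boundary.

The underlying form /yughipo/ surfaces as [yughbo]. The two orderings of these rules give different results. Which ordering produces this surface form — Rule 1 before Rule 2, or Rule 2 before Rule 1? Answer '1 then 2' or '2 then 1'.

1 then 2

Order 1 then 2:
  1 Intervocalic Voicing: [yughipo] → [yughibo]
  2 Medial Vowel Deletion: [yughibo] → [yughbo]
  result: [yughbo]
Order 2 then 1:
  2 Medial Vowel Deletion: [yughipo] → [yughpo]
  1 Intervocalic Voicing: no change — [yughpo]
  result: [yughpo]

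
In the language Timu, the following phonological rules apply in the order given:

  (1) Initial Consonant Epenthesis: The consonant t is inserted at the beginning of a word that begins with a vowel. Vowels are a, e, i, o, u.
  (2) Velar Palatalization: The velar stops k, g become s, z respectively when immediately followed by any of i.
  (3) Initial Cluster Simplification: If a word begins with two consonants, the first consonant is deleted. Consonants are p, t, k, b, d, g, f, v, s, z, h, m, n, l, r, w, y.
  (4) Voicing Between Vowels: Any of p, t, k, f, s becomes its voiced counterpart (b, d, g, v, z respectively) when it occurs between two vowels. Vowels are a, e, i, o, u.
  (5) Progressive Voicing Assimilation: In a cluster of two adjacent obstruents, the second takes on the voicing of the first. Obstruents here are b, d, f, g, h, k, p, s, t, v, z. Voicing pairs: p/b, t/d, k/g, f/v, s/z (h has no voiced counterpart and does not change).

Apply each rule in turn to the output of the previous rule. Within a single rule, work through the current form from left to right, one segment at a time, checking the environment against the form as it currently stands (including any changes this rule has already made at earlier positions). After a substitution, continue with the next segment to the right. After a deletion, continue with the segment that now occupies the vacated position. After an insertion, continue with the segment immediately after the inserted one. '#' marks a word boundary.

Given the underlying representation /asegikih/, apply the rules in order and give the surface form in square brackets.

(1) Initial Consonant Epenthesis: [asegikih] → [tasegikih]
(2) Velar Palatalization: [tasegikih] → [tasezisih]
(3) Initial Cluster Simplification: no change — [tasezisih]
(4) Voicing Between Vowels: [tasezisih] → [tazezizih]
(5) Progressive Voicing Assimilation: no change — [tazezizih]

[tazezizih]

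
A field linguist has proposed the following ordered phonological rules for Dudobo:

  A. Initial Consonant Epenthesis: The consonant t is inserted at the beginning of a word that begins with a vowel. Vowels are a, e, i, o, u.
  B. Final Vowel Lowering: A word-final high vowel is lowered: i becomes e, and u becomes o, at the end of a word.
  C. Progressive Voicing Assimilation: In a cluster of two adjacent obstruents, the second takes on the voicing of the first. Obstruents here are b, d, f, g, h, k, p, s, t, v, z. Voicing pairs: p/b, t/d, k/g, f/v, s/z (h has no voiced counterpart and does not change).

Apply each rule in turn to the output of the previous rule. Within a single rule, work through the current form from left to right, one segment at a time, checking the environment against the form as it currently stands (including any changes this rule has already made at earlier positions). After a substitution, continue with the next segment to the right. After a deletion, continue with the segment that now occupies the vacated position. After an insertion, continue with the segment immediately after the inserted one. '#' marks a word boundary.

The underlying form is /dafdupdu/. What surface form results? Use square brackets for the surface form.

[daftupto]

A Initial Consonant Epenthesis: no change — [dafdupdu]
B Final Vowel Lowering: [dafdupdu] → [dafdupdo]
C Progressive Voicing Assimilation: [dafdupdo] → [daftupto]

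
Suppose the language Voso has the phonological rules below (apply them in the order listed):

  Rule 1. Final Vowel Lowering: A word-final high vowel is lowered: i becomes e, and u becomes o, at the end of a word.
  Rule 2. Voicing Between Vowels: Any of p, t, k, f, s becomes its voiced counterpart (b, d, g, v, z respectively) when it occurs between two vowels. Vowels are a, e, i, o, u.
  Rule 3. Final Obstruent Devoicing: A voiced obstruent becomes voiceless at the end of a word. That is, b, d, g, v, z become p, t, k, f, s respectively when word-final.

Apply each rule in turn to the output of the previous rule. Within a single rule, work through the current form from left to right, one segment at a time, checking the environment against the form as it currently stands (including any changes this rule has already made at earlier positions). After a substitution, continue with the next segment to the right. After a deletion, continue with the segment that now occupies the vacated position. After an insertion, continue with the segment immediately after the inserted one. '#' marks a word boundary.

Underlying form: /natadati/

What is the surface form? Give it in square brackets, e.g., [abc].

[nadadade]

Rule 1 Final Vowel Lowering: [natadati] → [natadate]
Rule 2 Voicing Between Vowels: [natadate] → [nadadade]
Rule 3 Final Obstruent Devoicing: no change — [nadadade]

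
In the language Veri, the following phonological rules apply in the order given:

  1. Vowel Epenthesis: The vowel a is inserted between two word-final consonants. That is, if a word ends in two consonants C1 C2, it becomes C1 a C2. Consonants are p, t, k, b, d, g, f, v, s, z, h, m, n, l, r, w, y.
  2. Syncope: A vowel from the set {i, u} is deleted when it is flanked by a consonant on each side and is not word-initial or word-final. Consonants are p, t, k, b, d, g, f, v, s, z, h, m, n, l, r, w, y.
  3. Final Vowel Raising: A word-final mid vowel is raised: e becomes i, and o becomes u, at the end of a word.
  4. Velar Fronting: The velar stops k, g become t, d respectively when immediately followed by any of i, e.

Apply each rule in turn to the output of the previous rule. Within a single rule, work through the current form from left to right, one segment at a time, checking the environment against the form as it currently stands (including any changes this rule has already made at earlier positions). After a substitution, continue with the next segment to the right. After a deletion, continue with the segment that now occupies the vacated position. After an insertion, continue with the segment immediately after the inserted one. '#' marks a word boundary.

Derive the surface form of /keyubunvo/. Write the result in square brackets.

1 Vowel Epenthesis: no change — [keyubunvo]
2 Syncope: [keyubunvo] → [keybnvo]
3 Final Vowel Raising: [keybnvo] → [keybnvu]
4 Velar Fronting: [keybnvu] → [teybnvu]

[teybnvu]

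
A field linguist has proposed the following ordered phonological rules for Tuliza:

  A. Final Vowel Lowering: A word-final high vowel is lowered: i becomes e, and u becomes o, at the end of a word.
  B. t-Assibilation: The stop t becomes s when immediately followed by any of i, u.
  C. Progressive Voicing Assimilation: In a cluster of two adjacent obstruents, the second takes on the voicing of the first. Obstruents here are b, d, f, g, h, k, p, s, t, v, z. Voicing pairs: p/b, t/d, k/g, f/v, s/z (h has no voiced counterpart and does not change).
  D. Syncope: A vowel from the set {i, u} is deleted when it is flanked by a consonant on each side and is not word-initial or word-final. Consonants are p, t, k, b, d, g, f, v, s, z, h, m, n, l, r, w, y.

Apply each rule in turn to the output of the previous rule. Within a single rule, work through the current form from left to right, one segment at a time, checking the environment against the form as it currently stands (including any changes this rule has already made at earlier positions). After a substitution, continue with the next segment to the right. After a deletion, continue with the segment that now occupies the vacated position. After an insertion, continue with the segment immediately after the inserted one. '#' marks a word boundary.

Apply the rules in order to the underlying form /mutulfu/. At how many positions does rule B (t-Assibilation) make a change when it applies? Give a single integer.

1

A Final Vowel Lowering: [mutulfu] → [mutulfo]
B t-Assibilation: [mutulfo] → [musulfo]
C Progressive Voicing Assimilation: no change — [musulfo]
D Syncope: [musulfo] → [mslfo]
Rule B changed 1 position(s).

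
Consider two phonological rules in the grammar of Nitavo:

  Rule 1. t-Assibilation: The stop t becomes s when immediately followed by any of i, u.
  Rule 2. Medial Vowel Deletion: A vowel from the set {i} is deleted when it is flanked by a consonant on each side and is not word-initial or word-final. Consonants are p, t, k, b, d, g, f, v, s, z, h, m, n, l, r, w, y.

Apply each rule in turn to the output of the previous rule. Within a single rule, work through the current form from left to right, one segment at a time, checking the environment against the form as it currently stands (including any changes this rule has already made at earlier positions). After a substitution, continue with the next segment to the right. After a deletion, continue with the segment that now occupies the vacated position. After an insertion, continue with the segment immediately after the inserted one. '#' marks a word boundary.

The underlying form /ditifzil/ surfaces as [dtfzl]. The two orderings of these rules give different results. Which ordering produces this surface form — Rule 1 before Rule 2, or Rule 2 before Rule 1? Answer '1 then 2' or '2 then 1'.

2 then 1

Order 1 then 2:
  1 t-Assibilation: [ditifzil] → [disifzil]
  2 Medial Vowel Deletion: [disifzil] → [dsfzl]
  result: [dsfzl]
Order 2 then 1:
  2 Medial Vowel Deletion: [ditifzil] → [dtfzl]
  1 t-Assibilation: no change — [dtfzl]
  result: [dtfzl]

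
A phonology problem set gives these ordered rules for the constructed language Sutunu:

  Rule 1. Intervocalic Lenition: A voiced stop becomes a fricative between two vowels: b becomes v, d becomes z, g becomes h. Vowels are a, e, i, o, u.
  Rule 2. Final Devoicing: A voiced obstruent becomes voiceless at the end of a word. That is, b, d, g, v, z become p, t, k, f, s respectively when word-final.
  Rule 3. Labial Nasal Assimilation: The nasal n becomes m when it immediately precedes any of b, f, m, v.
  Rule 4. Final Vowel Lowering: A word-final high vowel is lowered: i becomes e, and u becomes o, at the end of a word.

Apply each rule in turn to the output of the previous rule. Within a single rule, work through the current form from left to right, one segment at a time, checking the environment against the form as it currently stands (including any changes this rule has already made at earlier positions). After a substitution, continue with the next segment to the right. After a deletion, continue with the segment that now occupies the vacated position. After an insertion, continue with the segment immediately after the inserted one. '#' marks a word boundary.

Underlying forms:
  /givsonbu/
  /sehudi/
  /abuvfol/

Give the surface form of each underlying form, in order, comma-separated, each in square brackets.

/givsonbu/:
  Rule 1 Intervocalic Lenition: no change — [givsonbu]
  Rule 2 Final Devoicing: no change — [givsonbu]
  Rule 3 Labial Nasal Assimilation: [givsonbu] → [givsombu]
  Rule 4 Final Vowel Lowering: [givsombu] → [givsombo]
/sehudi/:
  Rule 1 Intervocalic Lenition: [sehudi] → [sehuzi]
  Rule 2 Final Devoicing: no change — [sehuzi]
  Rule 3 Labial Nasal Assimilation: no change — [sehuzi]
  Rule 4 Final Vowel Lowering: [sehuzi] → [sehuze]
/abuvfol/:
  Rule 1 Intervocalic Lenition: [abuvfol] → [avuvfol]
  Rule 2 Final Devoicing: no change — [avuvfol]
  Rule 3 Labial Nasal Assimilation: no change — [avuvfol]
  Rule 4 Final Vowel Lowering: no change — [avuvfol]

[givsombo], [sehuze], [avuvfol]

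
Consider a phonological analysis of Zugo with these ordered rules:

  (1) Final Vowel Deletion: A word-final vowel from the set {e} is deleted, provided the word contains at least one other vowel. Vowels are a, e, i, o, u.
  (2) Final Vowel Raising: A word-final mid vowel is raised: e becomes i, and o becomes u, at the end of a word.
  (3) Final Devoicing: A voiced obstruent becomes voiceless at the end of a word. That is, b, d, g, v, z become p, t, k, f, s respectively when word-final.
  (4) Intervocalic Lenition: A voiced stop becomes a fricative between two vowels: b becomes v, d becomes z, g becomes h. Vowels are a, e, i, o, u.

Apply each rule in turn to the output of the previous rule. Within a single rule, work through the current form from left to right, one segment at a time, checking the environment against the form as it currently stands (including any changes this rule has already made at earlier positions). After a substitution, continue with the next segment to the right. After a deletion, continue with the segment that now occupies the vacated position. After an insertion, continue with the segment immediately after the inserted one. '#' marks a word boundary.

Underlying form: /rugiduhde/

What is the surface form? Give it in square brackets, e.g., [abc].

(1) Final Vowel Deletion: [rugiduhde] → [rugiduhd]
(2) Final Vowel Raising: no change — [rugiduhd]
(3) Final Devoicing: [rugiduhd] → [rugiduht]
(4) Intervocalic Lenition: [rugiduht] → [ruhizuht]

[ruhizuht]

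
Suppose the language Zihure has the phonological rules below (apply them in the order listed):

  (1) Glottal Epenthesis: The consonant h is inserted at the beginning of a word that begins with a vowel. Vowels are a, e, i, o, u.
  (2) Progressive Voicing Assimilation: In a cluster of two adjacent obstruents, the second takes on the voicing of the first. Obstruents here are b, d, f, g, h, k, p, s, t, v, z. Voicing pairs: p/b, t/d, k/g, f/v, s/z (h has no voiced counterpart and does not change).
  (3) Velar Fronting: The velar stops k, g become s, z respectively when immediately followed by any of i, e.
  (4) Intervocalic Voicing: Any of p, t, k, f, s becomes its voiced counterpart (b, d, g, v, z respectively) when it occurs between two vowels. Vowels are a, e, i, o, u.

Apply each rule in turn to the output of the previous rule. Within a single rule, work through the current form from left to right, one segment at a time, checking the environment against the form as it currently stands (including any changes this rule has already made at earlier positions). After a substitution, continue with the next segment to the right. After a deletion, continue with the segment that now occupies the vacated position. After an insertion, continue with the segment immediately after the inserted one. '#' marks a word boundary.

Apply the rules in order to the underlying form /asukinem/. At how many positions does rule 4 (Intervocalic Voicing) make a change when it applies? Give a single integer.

2

(1) Glottal Epenthesis: [asukinem] → [hasukinem]
(2) Progressive Voicing Assimilation: no change — [hasukinem]
(3) Velar Fronting: [hasukinem] → [hasusinem]
(4) Intervocalic Voicing: [hasusinem] → [hazuzinem]
Rule 4 changed 2 position(s).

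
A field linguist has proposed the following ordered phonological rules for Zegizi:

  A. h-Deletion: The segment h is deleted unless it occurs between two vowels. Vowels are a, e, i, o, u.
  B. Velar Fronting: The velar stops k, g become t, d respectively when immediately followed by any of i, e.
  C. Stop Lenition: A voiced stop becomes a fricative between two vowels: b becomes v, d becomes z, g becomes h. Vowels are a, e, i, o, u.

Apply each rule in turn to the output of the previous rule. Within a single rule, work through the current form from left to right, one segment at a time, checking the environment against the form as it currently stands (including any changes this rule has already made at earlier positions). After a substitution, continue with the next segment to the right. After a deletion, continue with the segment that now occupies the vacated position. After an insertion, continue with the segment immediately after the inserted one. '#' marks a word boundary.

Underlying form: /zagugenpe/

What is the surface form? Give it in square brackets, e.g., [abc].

A h-Deletion: no change — [zagugenpe]
B Velar Fronting: [zagugenpe] → [zagudenpe]
C Stop Lenition: [zagudenpe] → [zahuzenpe]

[zahuzenpe]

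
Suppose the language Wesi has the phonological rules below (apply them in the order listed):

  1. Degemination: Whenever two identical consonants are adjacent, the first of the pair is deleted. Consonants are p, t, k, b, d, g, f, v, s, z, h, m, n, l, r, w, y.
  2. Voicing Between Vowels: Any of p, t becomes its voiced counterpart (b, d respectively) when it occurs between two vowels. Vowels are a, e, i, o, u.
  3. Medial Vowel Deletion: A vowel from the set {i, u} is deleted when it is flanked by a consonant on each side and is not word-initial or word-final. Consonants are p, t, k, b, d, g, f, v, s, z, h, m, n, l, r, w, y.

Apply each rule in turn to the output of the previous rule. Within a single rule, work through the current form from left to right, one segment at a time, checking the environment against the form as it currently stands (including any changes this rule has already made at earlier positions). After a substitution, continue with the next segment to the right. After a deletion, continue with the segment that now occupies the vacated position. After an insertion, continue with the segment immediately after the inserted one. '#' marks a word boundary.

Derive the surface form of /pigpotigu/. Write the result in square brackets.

1 Degemination: no change — [pigpotigu]
2 Voicing Between Vowels: [pigpotigu] → [pigpodigu]
3 Medial Vowel Deletion: [pigpodigu] → [pgpodgu]

[pgpodgu]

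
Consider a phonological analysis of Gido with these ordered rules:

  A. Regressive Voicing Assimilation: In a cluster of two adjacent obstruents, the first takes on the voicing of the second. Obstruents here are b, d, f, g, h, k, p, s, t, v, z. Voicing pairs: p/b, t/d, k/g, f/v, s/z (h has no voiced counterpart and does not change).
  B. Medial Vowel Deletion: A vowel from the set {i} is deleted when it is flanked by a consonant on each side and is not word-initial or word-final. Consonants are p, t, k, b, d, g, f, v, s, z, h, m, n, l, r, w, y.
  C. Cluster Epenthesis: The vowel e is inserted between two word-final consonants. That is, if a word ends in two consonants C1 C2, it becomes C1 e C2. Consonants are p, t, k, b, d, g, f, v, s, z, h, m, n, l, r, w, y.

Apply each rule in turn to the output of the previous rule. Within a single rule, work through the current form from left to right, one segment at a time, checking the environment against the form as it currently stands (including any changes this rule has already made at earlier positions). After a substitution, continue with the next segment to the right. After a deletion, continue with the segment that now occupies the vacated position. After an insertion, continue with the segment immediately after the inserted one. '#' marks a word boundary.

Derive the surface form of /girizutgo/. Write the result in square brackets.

A Regressive Voicing Assimilation: [girizutgo] → [girizudgo]
B Medial Vowel Deletion: [girizudgo] → [grzudgo]
C Cluster Epenthesis: no change — [grzudgo]

[grzudgo]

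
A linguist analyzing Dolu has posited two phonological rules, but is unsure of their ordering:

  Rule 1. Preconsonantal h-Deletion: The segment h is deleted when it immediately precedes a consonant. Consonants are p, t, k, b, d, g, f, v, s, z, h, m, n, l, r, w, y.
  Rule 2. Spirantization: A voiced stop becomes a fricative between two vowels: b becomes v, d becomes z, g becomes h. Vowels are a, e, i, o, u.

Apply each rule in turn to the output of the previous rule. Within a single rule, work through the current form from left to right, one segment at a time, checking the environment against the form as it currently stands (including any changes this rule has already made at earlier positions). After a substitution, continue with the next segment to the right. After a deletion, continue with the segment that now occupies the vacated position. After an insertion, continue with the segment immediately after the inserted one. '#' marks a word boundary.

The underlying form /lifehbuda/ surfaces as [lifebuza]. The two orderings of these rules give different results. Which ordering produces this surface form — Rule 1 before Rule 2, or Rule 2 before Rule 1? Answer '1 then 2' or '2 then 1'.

Order 1 then 2:
  1 Preconsonantal h-Deletion: [lifehbuda] → [lifebuda]
  2 Spirantization: [lifebuda] → [lifevuza]
  result: [lifevuza]
Order 2 then 1:
  2 Spirantization: [lifehbuda] → [lifehbuza]
  1 Preconsonantal h-Deletion: [lifehbuza] → [lifebuza]
  result: [lifebuza]

2 then 1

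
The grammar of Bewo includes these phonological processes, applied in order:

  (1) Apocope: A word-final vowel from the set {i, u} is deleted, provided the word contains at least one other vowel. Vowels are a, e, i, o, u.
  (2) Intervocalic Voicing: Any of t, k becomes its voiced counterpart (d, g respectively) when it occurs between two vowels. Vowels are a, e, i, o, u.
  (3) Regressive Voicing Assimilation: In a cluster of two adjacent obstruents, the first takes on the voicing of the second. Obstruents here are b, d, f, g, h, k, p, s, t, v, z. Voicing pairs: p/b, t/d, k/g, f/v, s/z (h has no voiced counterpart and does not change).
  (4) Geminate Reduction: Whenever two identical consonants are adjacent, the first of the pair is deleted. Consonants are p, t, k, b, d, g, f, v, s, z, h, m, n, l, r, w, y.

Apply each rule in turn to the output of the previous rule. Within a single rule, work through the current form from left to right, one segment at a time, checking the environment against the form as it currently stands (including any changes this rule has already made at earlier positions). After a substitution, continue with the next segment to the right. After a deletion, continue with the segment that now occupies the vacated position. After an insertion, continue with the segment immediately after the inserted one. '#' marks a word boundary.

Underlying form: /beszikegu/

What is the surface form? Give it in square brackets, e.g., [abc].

(1) Apocope: [beszikegu] → [beszikeg]
(2) Intervocalic Voicing: [beszikeg] → [beszigeg]
(3) Regressive Voicing Assimilation: [beszigeg] → [bezzigeg]
(4) Geminate Reduction: [bezzigeg] → [bezigeg]

[bezigeg]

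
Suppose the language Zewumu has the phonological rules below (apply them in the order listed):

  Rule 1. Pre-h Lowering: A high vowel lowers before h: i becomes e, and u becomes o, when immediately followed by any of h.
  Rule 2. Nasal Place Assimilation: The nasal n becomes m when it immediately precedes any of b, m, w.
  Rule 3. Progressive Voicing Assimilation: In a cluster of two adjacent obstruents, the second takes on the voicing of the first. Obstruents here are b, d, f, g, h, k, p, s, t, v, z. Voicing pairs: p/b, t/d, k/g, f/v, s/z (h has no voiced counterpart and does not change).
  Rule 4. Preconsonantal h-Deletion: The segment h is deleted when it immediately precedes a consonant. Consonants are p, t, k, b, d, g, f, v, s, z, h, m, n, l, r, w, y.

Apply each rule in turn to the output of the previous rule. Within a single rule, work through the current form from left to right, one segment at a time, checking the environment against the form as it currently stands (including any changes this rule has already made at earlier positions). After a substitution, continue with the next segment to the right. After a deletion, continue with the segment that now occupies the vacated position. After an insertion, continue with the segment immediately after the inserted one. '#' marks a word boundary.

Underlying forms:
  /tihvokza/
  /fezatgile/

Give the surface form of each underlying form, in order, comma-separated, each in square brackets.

[tefoksa], [fezatkile]

/tihvokza/:
  Rule 1 Pre-h Lowering: [tihvokza] → [tehvokza]
  Rule 2 Nasal Place Assimilation: no change — [tehvokza]
  Rule 3 Progressive Voicing Assimilation: [tehvokza] → [tehfoksa]
  Rule 4 Preconsonantal h-Deletion: [tehfoksa] → [tefoksa]
/fezatgile/:
  Rule 1 Pre-h Lowering: no change — [fezatgile]
  Rule 2 Nasal Place Assimilation: no change — [fezatgile]
  Rule 3 Progressive Voicing Assimilation: [fezatgile] → [fezatkile]
  Rule 4 Preconsonantal h-Deletion: no change — [fezatkile]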